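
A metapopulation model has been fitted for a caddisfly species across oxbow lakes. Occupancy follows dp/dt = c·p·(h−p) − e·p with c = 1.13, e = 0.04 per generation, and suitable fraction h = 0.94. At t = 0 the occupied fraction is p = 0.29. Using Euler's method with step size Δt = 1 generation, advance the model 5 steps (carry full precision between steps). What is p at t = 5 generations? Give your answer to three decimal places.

Update rule: p ← p + [c·p·(h−p) − e·p]·Δt with Δt = 1.
  1  |  dp/dt·Δt = +0.201405  |  p_1 = 0.491405
  2  |  dp/dt·Δt = +0.229443  |  p_2 = 0.720848
  3  |  dp/dt·Δt = +0.149678  |  p_3 = 0.870526
  4  |  dp/dt·Δt = +0.033520  |  p_4 = 0.904046
  5  |  dp/dt·Δt = +0.000568  |  p_5 = 0.904614

0.905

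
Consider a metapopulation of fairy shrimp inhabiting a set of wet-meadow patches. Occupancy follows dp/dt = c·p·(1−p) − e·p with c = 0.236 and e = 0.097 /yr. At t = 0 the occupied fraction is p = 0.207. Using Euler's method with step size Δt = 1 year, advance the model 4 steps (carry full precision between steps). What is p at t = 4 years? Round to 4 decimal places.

Update rule: p ← p + [c·p·(1−p) − e·p]·Δt with Δt = 1.
t = 1: p = 0.20700 + (+0.01866) = 0.22566
t = 2: p = 0.22566 + (+0.01935) = 0.24501
t = 3: p = 0.24501 + (+0.01989) = 0.26490
t = 4: p = 0.26490 + (+0.02026) = 0.28516

0.2852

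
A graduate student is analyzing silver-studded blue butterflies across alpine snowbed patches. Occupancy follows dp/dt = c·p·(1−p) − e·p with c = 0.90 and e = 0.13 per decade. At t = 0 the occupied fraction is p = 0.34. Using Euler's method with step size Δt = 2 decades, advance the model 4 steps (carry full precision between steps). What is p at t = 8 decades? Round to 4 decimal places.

0.8665

Update rule: p ← p + [c·p·(1−p) − e·p]·Δt with Δt = 2.
t = 2: p = 0.34000 + (+0.31552) = 0.65552
t = 4: p = 0.65552 + (+0.23603) = 0.89155
t = 6: p = 0.89155 + (-0.05776) = 0.83379
t = 8: p = 0.83379 + (+0.03267) = 0.86646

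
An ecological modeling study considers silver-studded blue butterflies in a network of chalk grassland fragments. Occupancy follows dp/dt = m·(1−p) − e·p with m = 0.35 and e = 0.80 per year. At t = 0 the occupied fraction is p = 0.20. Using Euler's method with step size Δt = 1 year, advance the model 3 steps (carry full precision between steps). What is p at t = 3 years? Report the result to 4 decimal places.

Update rule: p ← p + [m·(1−p) − e·p]·Δt with Δt = 1.
p: 0.20000 → 0.32000  (Δp = +0.12000)
p: 0.32000 → 0.30200  (Δp = -0.01800)
p: 0.30200 → 0.30470  (Δp = +0.00270)

0.3047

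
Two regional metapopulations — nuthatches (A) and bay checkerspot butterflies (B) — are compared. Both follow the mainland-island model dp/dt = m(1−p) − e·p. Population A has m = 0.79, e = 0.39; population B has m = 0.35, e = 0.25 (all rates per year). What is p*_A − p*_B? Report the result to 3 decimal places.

A: p*_A = m/(m+e) = 0.79/1.1800 = 0.6695.
B: p*_B = 0.35/0.6000 = 0.5833.
p*_A − p*_B = 0.6695 − 0.5833 = 0.0862.

0.086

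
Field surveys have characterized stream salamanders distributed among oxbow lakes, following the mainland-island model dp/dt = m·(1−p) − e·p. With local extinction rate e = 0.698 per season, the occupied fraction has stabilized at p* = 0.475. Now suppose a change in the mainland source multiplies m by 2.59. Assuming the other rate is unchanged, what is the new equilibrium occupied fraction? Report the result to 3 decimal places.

Balance m(1−p*) = e·p* gives m = e·p*/(1−p*) = 0.698×0.47500/0.52500 = 0.63152.
New p* = m/(m+e) = 1.63564/(1.63564+0.69800) = 0.70090.

0.701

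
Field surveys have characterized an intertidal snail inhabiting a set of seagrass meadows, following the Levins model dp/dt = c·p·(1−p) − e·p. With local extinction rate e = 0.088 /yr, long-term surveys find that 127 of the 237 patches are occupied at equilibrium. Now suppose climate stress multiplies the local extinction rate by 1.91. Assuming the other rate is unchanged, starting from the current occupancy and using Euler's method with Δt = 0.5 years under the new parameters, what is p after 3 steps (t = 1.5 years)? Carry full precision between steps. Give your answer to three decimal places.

Observed p* = 127/237 = 0.53586.
Balance c(1−p*) = e gives c = e/(1 − 0.53586) = 0.088/0.46414 = 0.18960.
Starting from p₀ = 0.53586; update p ← p + (dp/dt)·Δt with the new parameters.
p: 0.53586 → 0.51441  (Δp = -0.02146)
p: 0.51441 → 0.49486  (Δp = -0.01955)
p: 0.49486 → 0.47697  (Δp = -0.01789)

0.477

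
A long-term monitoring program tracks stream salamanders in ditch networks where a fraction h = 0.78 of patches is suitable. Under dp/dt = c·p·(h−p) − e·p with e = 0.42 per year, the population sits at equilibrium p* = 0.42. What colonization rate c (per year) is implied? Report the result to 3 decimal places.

1.167

At equilibrium c(h−p*) = e, so c = e/(h−p*).
c = 0.42/(0.78 − 0.42) = 0.42/0.3600 = 1.1667.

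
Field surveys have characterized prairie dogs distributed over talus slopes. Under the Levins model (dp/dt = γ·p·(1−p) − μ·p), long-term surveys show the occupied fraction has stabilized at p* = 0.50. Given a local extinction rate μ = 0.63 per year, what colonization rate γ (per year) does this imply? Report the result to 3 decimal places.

At equilibrium γ(1−p*) = μ, so γ = μ/(1−p*).
γ = 0.63/(1 − 0.50) = 0.63/0.5000 = 1.2600.

1.260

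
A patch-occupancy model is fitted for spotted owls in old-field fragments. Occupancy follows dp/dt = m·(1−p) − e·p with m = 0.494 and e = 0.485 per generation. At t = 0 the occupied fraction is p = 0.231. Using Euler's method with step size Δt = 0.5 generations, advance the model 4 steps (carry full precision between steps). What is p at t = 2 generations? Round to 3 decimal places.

0.486

Update rule: p ← p + [m·(1−p) − e·p]·Δt with Δt = 0.5.
  1  |  dp/dt·Δt = +0.133926  |  p_1 = 0.364926
  2  |  dp/dt·Δt = +0.068369  |  p_2 = 0.433294
  3  |  dp/dt·Δt = +0.034902  |  p_3 = 0.468197
  4  |  dp/dt·Δt = +0.017818  |  p_4 = 0.486014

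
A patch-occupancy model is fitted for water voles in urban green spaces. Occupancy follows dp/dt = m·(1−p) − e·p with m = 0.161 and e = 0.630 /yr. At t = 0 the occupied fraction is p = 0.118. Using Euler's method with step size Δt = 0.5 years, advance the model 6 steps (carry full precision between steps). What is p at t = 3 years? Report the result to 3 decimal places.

0.199

Update rule: p ← p + [m·(1−p) − e·p]·Δt with Δt = 0.5.
step 1: Δp = +0.03383, p = 0.15183
step 2: Δp = +0.02045, p = 0.17228
step 3: Δp = +0.01236, p = 0.18464
step 4: Δp = +0.00747, p = 0.19212
step 5: Δp = +0.00452, p = 0.19664
step 6: Δp = +0.00273, p = 0.19937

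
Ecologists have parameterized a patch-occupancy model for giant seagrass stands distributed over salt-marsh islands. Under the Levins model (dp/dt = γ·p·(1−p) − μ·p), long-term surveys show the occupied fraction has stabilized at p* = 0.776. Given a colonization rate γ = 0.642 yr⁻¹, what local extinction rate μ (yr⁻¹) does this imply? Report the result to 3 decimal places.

0.144

At equilibrium γ(1−p*) = μ.
μ = 0.642 × (1 − 0.776) = 0.642 × 0.2240 = 0.1438.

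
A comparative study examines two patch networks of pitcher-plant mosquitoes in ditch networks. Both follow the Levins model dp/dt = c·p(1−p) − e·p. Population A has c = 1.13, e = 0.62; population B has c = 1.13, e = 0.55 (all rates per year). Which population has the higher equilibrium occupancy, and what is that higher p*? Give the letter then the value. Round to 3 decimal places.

B, 0.513

A: p*_A = 1 − 0.62/1.13 = 0.4513.
B: p*_B = 1 − 0.55/1.13 = 0.5133.
B is higher at 0.5133.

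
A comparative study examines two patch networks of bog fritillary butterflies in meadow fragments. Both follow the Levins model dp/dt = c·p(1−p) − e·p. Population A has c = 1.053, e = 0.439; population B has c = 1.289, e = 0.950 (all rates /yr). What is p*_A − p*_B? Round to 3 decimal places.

0.320

A: p*_A = 1 − 0.439/1.053 = 0.5831.
B: p*_B = 1 − 0.950/1.289 = 0.2630.
p*_A − p*_B = 0.5831 − 0.2630 = 0.3201.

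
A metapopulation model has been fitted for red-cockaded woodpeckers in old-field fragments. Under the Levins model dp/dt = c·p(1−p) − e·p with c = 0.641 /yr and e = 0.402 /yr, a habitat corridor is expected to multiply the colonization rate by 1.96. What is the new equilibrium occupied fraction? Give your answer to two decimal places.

Before: p* = 1 − 0.402/0.641 = 0.3729.
After the change, c = 1.25636, e = 0.402, so p* = 1 − 0.402/1.25636 = 0.6800.

0.68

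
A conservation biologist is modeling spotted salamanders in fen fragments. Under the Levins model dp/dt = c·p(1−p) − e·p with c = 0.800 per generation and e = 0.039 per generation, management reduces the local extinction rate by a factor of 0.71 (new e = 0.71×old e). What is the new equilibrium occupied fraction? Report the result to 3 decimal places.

0.965

Before: p* = 1 − 0.039/0.800 = 0.9513.
After the change, c = 0.8, e = 0.02769, so p* = 1 − 0.02769/0.8 = 0.9654.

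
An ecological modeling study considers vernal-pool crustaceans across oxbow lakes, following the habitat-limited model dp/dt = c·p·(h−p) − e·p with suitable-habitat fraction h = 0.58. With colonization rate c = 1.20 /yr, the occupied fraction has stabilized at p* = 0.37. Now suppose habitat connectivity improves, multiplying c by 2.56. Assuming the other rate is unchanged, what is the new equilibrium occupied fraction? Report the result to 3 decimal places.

Balance c(h−p*) = e gives e = 1.20×(0.58 − 0.37000) = 0.25200.
New p* = 0.58 − e/c = 0.58 − 0.25200/3.07200 = 0.49797.

0.498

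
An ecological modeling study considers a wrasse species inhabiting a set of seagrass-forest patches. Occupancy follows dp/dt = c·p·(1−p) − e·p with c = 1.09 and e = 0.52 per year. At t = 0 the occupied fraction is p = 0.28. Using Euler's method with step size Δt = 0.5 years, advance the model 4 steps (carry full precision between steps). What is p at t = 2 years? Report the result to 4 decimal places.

0.4143

Update rule: p ← p + [c·p·(1−p) − e·p]·Δt with Δt = 0.5.
t = 0.5: p = 0.28000 + (+0.03707) = 0.31707
t = 1: p = 0.31707 + (+0.03557) = 0.35265
t = 1.5: p = 0.35265 + (+0.03273) = 0.38537
t = 2: p = 0.38537 + (+0.02889) = 0.41427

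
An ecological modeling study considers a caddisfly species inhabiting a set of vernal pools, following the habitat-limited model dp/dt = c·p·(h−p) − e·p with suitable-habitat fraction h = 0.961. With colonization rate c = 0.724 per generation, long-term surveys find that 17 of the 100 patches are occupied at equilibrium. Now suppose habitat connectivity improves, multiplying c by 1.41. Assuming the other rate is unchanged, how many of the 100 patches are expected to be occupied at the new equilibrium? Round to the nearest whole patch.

Observed p* = 17/100 = 0.17000.
Balance c(h−p*) = e gives e = 0.724×(0.961 − 0.17000) = 0.57268.
New p* = 0.961 − e/c = 0.961 − 0.57268/1.02084 = 0.40001.
Expected occupied = 100 × 0.40001 = 40.00 ≈ 40.

40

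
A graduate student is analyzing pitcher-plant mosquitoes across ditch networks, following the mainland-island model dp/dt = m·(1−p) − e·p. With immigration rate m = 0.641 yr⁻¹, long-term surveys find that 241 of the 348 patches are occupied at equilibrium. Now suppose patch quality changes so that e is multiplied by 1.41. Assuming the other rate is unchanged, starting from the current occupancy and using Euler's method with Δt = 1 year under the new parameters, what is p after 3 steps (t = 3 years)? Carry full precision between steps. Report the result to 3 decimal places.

0.615

Observed p* = 241/348 = 0.69253.
Balance m(1−p*) = e·p* gives e = m(1−p*)/p* = 0.641×0.30747/0.69253 = 0.28459.
Starting from p₀ = 0.69253; update p ← p + (dp/dt)·Δt with the new parameters.
step 1: Δp = -0.08081, p = 0.61172
step 2: Δp = +0.00342, p = 0.61514
step 3: Δp = -0.00014, p = 0.61499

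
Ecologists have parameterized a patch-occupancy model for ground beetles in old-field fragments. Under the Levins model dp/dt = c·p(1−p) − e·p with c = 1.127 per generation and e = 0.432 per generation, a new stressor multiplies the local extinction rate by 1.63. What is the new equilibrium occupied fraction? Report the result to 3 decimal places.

Before: p* = 1 − 0.432/1.127 = 0.6167.
After the change, c = 1.127, e = 0.70416, so p* = 1 − 0.70416/1.127 = 0.3752.

0.375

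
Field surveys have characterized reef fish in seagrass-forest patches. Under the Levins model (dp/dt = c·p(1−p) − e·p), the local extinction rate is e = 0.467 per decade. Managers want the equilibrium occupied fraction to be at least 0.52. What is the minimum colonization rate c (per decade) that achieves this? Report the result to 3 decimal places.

p* = 1 − e/c ≥ 0.52 requires e/c ≤ 0.4800, i.e. c ≥ e/0.4800.
c_min = 0.467/0.4800 = 0.9729.

0.973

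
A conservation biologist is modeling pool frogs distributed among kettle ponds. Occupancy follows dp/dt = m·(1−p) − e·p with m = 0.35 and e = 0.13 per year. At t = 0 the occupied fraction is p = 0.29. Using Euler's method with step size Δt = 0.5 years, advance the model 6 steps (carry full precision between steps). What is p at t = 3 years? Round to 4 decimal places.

0.6445

Update rule: p ← p + [m·(1−p) − e·p]·Δt with Δt = 0.5.
step 1: Δp = +0.10540, p = 0.39540
step 2: Δp = +0.08010, p = 0.47550
step 3: Δp = +0.06088, p = 0.53638
step 4: Δp = +0.04627, p = 0.58265
step 5: Δp = +0.03516, p = 0.61781
step 6: Δp = +0.02672, p = 0.64454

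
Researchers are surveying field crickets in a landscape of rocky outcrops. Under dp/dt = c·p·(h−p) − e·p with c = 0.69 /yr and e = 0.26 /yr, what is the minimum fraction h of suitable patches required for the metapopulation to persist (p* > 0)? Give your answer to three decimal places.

0.377

p* = h − e/c is positive only when h > e/c.
h_min = e/c = 0.26/0.69 = 0.3768.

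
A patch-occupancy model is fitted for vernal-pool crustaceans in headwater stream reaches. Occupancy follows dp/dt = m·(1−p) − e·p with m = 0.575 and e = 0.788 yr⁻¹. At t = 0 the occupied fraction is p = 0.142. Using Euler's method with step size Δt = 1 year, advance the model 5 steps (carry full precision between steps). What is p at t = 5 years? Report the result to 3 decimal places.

Update rule: p ← p + [m·(1−p) − e·p]·Δt with Δt = 1.
  1  |  dp/dt·Δt = +0.381454  |  p_1 = 0.523454
  2  |  dp/dt·Δt = -0.138468  |  p_2 = 0.384986
  3  |  dp/dt·Δt = +0.050264  |  p_3 = 0.435250
  4  |  dp/dt·Δt = -0.018246  |  p_4 = 0.417004
  5  |  dp/dt·Δt = +0.006623  |  p_5 = 0.423627

0.424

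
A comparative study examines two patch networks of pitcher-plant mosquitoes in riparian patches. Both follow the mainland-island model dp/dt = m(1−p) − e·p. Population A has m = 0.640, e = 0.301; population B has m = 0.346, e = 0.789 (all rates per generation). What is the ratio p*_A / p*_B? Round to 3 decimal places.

2.231

A: p*_A = m/(m+e) = 0.640/0.9410 = 0.6801.
B: p*_B = 0.346/1.1350 = 0.3048.
p*_A / p*_B = 0.6801/0.3048 = 2.2311.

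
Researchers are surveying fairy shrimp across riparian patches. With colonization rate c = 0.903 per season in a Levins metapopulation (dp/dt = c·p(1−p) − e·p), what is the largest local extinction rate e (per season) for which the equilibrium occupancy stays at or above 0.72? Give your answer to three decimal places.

1 − e/c ≥ 0.72 ⇒ e ≤ c(1 − 0.72) = 0.903 × 0.2800.
e_max = 0.2528.

0.253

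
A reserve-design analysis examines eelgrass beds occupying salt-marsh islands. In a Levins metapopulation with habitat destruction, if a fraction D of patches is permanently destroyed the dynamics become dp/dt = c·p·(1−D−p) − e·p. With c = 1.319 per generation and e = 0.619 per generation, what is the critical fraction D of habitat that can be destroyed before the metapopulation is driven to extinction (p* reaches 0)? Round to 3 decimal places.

0.531

The nontrivial equilibrium is p* = (1−D) − e/c; extinction occurs when this hits zero.
So D_crit = 1 − e/c = 1 − 0.619/1.319 = 1 − 0.4693 = 0.5307.
Note this equals the original equilibrium occupancy — the Levins extinction-debt result.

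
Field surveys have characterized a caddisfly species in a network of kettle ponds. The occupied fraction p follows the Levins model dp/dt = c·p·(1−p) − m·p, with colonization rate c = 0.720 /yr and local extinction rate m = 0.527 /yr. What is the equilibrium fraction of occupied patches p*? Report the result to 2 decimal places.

At equilibrium, colonization balances extinction: c·p*·(1−p*) = m·p*.
So p* = 1 − m/c = 1 − 0.527/0.720 = 1 − 0.7319 = 0.2681.

0.27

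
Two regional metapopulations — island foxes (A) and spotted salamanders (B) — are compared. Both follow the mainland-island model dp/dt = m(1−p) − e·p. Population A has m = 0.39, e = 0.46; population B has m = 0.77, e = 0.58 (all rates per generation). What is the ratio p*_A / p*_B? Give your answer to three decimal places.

0.804

A: p*_A = m/(m+e) = 0.39/0.8500 = 0.4588.
B: p*_B = 0.77/1.3500 = 0.5704.
p*_A / p*_B = 0.4588/0.5704 = 0.8044.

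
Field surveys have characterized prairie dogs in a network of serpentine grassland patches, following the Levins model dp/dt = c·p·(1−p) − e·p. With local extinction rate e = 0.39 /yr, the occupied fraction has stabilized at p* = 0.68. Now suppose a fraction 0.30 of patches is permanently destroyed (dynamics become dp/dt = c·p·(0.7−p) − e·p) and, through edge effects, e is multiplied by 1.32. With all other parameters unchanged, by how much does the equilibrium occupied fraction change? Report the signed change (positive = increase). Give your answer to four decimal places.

Balance c(1−p*) = e gives c = e/(1 − 0.68000) = 0.39/0.32000 = 1.21875.
New p* = 0.7 − e/c = 0.7 − 0.51480/1.21875 = 0.27760.
Δp* = 0.27760 − 0.68000 = -0.40240.

-0.4024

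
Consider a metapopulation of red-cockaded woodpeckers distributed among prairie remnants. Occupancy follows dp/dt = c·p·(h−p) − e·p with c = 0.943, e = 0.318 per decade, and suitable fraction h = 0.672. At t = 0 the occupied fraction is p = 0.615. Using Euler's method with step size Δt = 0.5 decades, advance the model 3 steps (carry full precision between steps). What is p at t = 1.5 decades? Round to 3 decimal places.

Update rule: p ← p + [c·p·(h−p) − e·p]·Δt with Δt = 0.5.
  1  |  dp/dt·Δt = -0.081257  |  p_1 = 0.533743
  2  |  dp/dt·Δt = -0.050072  |  p_2 = 0.483672
  3  |  dp/dt·Δt = -0.033955  |  p_3 = 0.449717

0.450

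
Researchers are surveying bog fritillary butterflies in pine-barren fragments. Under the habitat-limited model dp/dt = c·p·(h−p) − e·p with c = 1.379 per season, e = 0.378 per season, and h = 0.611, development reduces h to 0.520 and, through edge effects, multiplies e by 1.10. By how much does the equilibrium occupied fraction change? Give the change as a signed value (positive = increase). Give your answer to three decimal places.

-0.118

Before: p* = h − e/c = 0.611 − 0.378/1.379 = 0.611 − 0.2741 = 0.3369.
After: c = 1.379, e = 0.4158, h = 0.520; p* = 0.520 − 0.4158/1.379 = 0.2185.
Δp* = 0.2185 − 0.3369 = -0.1184.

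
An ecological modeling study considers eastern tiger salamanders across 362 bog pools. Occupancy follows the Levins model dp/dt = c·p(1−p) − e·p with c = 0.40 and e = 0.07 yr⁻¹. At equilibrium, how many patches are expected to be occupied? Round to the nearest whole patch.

299

p* = 1 − e/c = 1 − 0.07/0.40 = 0.8250.
Expected occupied patches = N × p* = 362 × 0.8250 = 298.65 ≈ 299.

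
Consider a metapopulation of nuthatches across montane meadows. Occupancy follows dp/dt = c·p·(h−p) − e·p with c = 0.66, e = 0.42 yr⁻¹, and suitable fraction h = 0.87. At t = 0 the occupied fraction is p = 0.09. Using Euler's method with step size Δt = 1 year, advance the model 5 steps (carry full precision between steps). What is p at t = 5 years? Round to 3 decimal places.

Update rule: p ← p + [c·p·(h−p) − e·p]·Δt with Δt = 1.
  1  |  dp/dt·Δt = +0.008532  |  p_1 = 0.098532
  2  |  dp/dt·Δt = +0.008786  |  p_2 = 0.107318
  3  |  dp/dt·Δt = +0.008947  |  p_3 = 0.116265
  4  |  dp/dt·Δt = +0.009006  |  p_4 = 0.125272
  5  |  dp/dt·Δt = +0.008960  |  p_5 = 0.134231

0.134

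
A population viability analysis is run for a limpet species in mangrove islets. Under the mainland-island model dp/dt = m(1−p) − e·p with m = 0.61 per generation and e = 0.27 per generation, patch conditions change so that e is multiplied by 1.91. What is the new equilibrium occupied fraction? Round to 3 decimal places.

0.542

Before: p* = 0.61/(0.61+0.27) = 0.6932.
After: m = 0.61, e = 0.5157; p* = 0.61/1.1257 = 0.5419.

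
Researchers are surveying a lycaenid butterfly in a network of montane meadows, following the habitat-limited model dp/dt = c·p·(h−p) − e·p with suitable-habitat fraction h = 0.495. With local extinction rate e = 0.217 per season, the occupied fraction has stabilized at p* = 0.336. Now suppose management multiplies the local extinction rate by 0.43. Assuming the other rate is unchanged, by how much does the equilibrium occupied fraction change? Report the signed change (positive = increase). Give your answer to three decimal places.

Balance c(h−p*) = e gives c = e/(0.495 − 0.33600) = 0.217/0.15900 = 1.36478.
New p* = 0.495 − e/c = 0.495 − 0.09331/1.36478 = 0.42663.
Δp* = 0.42663 − 0.33600 = +0.09063.

0.091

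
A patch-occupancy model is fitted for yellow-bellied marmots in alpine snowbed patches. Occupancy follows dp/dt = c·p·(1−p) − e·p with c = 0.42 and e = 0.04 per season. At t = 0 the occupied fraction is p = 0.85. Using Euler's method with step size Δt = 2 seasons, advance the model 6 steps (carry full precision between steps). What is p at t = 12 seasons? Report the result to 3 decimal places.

Update rule: p ← p + [c·p·(1−p) − e·p]·Δt with Δt = 2.
step 1: Δp = +0.03910, p = 0.88910
step 2: Δp = +0.01170, p = 0.90080
step 3: Δp = +0.00300, p = 0.90380
step 4: Δp = +0.00073, p = 0.90453
step 5: Δp = +0.00018, p = 0.90471
step 6: Δp = +0.00004, p = 0.90475

0.905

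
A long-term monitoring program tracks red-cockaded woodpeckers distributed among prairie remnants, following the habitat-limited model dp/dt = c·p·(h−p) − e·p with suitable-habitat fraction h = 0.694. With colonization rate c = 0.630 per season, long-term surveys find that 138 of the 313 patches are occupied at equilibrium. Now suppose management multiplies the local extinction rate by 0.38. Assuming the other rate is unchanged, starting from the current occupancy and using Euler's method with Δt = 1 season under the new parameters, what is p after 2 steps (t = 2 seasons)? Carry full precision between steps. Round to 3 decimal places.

Observed p* = 138/313 = 0.44089.
Balance c(h−p*) = e gives e = 0.630×(0.694 − 0.44089) = 0.15946.
Starting from p₀ = 0.44089; update p ← p + (dp/dt)·Δt with the new parameters.
step 1: Δp = +0.04359, p = 0.48448
step 2: Δp = +0.03459, p = 0.51908

0.519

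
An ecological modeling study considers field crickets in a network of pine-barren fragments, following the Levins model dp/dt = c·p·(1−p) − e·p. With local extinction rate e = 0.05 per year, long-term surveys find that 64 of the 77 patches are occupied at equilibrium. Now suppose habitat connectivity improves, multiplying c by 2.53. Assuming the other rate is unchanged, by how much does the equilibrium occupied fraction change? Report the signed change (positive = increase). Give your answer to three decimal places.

0.102

Observed p* = 64/77 = 0.83117.
Balance c(1−p*) = e gives c = e/(1 − 0.83117) = 0.05/0.16883 = 0.29616.
New p* = 1 − e/c = 1 − 0.05000/0.74928 = 0.93327.
Δp* = 0.93327 − 0.83117 = +0.10210.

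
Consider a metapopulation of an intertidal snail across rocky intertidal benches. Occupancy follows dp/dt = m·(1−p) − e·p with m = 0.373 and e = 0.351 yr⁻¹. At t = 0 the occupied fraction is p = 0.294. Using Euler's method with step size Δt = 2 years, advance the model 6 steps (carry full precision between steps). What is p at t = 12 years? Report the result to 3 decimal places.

Update rule: p ← p + [m·(1−p) − e·p]·Δt with Δt = 2.
step 1: Δp = +0.32029, p = 0.61429
step 2: Δp = -0.14349, p = 0.47080
step 3: Δp = +0.06428, p = 0.53508
step 4: Δp = -0.02880, p = 0.50628
step 5: Δp = +0.01290, p = 0.51919
step 6: Δp = -0.00578, p = 0.51341

0.513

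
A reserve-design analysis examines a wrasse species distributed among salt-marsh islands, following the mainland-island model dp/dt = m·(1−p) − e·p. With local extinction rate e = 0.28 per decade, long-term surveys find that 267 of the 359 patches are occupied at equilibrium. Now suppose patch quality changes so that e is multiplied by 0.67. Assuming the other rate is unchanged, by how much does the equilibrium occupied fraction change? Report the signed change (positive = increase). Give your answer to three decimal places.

0.069

Observed p* = 267/359 = 0.74373.
Balance m(1−p*) = e·p* gives m = e·p*/(1−p*) = 0.28×0.74373/0.25627 = 0.81260.
New p* = m/(m+e) = 0.81260/(0.81260+0.18760) = 0.81244.
Δp* = 0.81244 − 0.74373 = +0.06871.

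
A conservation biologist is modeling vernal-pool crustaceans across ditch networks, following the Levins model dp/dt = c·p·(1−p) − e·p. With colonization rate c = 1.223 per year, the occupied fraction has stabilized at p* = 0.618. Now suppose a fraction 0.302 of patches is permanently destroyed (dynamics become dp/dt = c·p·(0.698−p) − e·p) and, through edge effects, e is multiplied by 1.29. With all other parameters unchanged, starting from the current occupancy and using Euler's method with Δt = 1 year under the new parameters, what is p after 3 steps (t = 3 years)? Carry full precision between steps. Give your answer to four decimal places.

Balance c(1−p*) = e gives e = 1.223×(1 − 0.61800) = 0.46719.
Starting from p₀ = 0.61800; update p ← p + (dp/dt)·Δt with the new parameters.
step 1: Δp = -0.31198, p = 0.30602
step 2: Δp = -0.03772, p = 0.26829
step 3: Δp = -0.02070, p = 0.24760

0.2476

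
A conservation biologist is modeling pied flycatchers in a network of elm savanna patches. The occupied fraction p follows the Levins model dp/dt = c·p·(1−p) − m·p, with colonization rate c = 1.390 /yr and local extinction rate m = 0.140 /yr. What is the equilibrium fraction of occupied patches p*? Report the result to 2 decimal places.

0.90

Setting dp/dt = 0 and dividing through by p* gives c·(1−p*) = m.
So p* = 1 − m/c = 1 − 0.140/1.390 = 1 − 0.1007 = 0.8993.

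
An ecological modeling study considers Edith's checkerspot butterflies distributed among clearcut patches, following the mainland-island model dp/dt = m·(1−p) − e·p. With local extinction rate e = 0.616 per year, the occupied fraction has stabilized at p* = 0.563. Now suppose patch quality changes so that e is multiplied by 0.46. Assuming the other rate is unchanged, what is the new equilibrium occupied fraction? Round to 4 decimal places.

Balance m(1−p*) = e·p* gives m = e·p*/(1−p*) = 0.616×0.56300/0.43700 = 0.79361.
New p* = m/(m+e) = 0.79361/(0.79361+0.28336) = 0.73689.

0.7369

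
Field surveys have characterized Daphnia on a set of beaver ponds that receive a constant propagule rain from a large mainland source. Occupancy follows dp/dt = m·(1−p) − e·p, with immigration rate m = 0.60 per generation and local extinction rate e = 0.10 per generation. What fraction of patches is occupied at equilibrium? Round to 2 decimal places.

0.86

Setting dp/dt = 0: m − m·p* = e·p*, so m = (m+e)·p*.
p* = m/(m+e) = 0.60/(0.60+0.10) = 0.60/0.7000 = 0.8571.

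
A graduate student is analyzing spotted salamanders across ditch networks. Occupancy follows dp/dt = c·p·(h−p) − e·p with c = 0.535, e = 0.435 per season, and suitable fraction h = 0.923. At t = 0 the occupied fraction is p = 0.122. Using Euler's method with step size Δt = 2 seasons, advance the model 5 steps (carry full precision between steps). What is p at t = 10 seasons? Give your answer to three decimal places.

0.116

Update rule: p ← p + [c·p·(h−p) − e·p]·Δt with Δt = 2.
step 1: Δp = -0.00158, p = 0.12042
step 2: Δp = -0.00135, p = 0.11907
step 3: Δp = -0.00117, p = 0.11790
step 4: Δp = -0.00101, p = 0.11690
step 5: Δp = -0.00087, p = 0.11602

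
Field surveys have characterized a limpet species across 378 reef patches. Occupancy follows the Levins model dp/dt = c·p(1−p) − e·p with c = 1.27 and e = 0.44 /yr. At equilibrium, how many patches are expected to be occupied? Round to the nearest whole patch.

247

p* = 1 − e/c = 1 − 0.44/1.27 = 0.6535.
Expected occupied patches = N × p* = 378 × 0.6535 = 247.04 ≈ 247.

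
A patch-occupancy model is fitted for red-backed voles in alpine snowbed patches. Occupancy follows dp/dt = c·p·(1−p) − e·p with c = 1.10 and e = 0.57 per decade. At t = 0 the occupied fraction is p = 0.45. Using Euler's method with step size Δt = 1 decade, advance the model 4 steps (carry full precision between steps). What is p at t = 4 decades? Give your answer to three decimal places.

Update rule: p ← p + [c·p·(1−p) − e·p]·Δt with Δt = 1.
p: 0.45000 → 0.46575  (Δp = +0.01575)
p: 0.46575 → 0.47398  (Δp = +0.00823)
p: 0.47398 → 0.47807  (Δp = +0.00409)
p: 0.47807 → 0.48004  (Δp = +0.00197)

0.480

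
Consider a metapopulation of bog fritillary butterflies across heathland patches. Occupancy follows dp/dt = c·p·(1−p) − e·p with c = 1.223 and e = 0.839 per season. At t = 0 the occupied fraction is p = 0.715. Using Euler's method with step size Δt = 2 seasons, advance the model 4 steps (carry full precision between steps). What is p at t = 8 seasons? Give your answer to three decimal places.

0.068

Update rule: p ← p + [c·p·(1−p) − e·p]·Δt with Δt = 2.
p: 0.71500 → 0.01366  (Δp = -0.70134)
p: 0.01366 → 0.02370  (Δp = +0.01004)
p: 0.02370 → 0.04053  (Δp = +0.01683)
p: 0.04053 → 0.06764  (Δp = +0.02711)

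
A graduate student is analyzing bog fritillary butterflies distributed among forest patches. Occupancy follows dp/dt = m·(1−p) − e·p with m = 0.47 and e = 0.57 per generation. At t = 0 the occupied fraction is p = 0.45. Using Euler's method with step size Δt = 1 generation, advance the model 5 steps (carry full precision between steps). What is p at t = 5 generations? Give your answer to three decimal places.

0.452

Update rule: p ← p + [m·(1−p) − e·p]·Δt with Δt = 1.
t = 1: p = 0.45000 + (+0.00200) = 0.45200
t = 2: p = 0.45200 + (-0.00008) = 0.45192
t = 3: p = 0.45192 + (+0.00000) = 0.45192
t = 4: p = 0.45192 + (-0.00000) = 0.45192
t = 5: p = 0.45192 + (+0.00000) = 0.45192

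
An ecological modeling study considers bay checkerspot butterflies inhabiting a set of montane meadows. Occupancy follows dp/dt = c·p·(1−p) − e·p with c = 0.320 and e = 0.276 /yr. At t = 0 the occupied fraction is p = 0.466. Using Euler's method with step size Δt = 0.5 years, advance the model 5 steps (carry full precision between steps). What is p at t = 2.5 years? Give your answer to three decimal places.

0.369

Update rule: p ← p + [c·p·(1−p) − e·p]·Δt with Δt = 0.5.
p: 0.46600 → 0.44151  (Δp = -0.02449)
p: 0.44151 → 0.42003  (Δp = -0.02148)
p: 0.42003 → 0.40104  (Δp = -0.01899)
p: 0.40104 → 0.38413  (Δp = -0.01691)
p: 0.38413 → 0.36897  (Δp = -0.01516)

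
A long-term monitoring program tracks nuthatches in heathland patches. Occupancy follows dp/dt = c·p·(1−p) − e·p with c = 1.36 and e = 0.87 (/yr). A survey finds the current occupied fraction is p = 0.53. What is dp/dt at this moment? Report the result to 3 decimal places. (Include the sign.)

Colonization term: c·p·(1−p) = 1.36×0.53×0.4700 = 0.33878.
Extinction term: e·p = 0.46110.
dp/dt = 0.33878 − 0.46110 = -0.12232.

-0.122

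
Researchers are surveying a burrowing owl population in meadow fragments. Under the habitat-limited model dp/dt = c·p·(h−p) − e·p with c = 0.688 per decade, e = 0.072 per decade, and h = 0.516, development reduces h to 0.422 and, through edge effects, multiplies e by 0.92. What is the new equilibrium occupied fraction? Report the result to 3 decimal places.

0.326

Before: p* = h − e/c = 0.516 − 0.072/0.688 = 0.516 − 0.1047 = 0.4113.
After: c = 0.688, e = 0.06624, h = 0.422; p* = 0.422 − 0.06624/0.688 = 0.3257.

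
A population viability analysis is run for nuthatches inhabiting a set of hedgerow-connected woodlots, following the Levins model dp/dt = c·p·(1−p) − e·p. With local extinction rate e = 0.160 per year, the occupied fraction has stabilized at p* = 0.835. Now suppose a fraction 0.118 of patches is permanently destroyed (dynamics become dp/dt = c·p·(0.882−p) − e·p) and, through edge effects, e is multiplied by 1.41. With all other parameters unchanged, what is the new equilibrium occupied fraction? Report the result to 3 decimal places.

Balance c(1−p*) = e gives c = e/(1 − 0.83500) = 0.160/0.16500 = 0.96970.
New p* = 0.882 − e/c = 0.882 − 0.22560/0.96970 = 0.64935.

0.649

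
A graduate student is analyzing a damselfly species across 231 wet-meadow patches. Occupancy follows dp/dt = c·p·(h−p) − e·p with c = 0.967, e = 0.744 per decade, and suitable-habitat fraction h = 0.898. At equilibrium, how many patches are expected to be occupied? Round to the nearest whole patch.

30

p* = h − e/c = 0.898 − 0.7694 = 0.1286.
Expected occupied patches = N × p* = 231 × 0.1286 = 29.71 ≈ 30.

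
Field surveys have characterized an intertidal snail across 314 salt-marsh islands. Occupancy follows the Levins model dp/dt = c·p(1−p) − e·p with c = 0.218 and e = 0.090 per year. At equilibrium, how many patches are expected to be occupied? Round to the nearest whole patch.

184

p* = 1 − e/c = 1 − 0.090/0.218 = 0.5872.
Expected occupied patches = N × p* = 314 × 0.5872 = 184.37 ≈ 184.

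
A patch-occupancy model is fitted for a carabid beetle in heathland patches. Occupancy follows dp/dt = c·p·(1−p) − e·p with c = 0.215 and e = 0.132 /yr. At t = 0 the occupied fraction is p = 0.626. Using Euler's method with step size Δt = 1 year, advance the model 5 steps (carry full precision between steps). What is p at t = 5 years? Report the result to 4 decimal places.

Update rule: p ← p + [c·p·(1−p) − e·p]·Δt with Δt = 1.
p: 0.62600 → 0.59370  (Δp = -0.03230)
p: 0.59370 → 0.56720  (Δp = -0.02651)
p: 0.56720 → 0.54511  (Δp = -0.02209)
p: 0.54511 → 0.52647  (Δp = -0.01864)
p: 0.52647 → 0.51057  (Δp = -0.01589)

0.5106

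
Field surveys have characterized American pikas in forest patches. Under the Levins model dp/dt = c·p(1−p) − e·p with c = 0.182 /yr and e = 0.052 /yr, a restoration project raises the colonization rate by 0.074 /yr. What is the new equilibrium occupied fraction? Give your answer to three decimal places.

0.797

Before: p* = 1 − 0.052/0.182 = 0.7143.
After the change, c = 0.256, e = 0.052, so p* = 1 − 0.052/0.256 = 0.7969.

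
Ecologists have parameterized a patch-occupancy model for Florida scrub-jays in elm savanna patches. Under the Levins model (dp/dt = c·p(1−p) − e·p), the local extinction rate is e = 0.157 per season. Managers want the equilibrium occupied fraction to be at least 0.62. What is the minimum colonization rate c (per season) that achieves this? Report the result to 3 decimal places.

0.413

p* = 1 − e/c ≥ 0.62 requires e/c ≤ 0.3800, i.e. c ≥ e/0.3800.
c_min = 0.157/0.3800 = 0.4132.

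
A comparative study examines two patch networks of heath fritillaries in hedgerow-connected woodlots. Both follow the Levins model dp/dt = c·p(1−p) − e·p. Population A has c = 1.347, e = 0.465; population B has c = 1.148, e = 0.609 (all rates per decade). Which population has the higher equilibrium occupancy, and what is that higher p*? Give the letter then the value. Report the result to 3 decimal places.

A, 0.655

A: p*_A = 1 − 0.465/1.347 = 0.6548.
B: p*_B = 1 − 0.609/1.148 = 0.4695.
A is higher at 0.6548.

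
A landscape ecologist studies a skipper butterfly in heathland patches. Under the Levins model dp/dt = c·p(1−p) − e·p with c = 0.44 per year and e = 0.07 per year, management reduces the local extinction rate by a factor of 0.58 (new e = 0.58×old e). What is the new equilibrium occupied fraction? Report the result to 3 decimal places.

Before: p* = 1 − 0.07/0.44 = 0.8409.
After the change, c = 0.44, e = 0.0406, so p* = 1 − 0.0406/0.44 = 0.9077.

0.908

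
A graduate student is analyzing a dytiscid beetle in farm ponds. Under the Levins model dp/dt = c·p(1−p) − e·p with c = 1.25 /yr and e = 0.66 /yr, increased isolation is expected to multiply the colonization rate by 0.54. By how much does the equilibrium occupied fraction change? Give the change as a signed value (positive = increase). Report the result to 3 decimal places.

-0.450

Before: p* = 1 − 0.66/1.25 = 0.4720.
After the change, c = 0.675, e = 0.66, so p* = 1 − 0.66/0.675 = 0.0222.
Δp* = 0.0222 − 0.4720 = -0.4498.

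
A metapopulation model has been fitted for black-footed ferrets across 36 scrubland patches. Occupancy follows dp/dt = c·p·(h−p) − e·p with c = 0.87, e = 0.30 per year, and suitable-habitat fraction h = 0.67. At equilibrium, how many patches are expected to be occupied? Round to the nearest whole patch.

12

p* = h − e/c = 0.67 − 0.3448 = 0.3252.
Expected occupied patches = N × p* = 36 × 0.3252 = 11.71 ≈ 12.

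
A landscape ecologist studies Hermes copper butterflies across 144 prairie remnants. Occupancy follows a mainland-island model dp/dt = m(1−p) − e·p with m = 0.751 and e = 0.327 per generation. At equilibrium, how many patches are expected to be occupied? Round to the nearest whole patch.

p* = m/(m+e) = 0.751/1.0780 = 0.6967.
Expected occupied patches = N × p* = 144 × 0.6967 = 100.32 ≈ 100.

100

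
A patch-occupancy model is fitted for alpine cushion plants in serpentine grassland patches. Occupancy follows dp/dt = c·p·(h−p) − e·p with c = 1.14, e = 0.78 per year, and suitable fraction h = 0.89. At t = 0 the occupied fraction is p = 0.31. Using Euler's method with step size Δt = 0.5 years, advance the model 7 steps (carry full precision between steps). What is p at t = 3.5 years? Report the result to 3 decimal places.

Update rule: p ← p + [c·p·(h−p) − e·p]·Δt with Δt = 0.5.
t = 0.5: p = 0.31000 + (-0.01841) = 0.29159
t = 1: p = 0.29159 + (-0.01426) = 0.27733
t = 1.5: p = 0.27733 + (-0.01131) = 0.26602
t = 2: p = 0.26602 + (-0.00913) = 0.25689
t = 2.5: p = 0.25689 + (-0.00748) = 0.24940
t = 3: p = 0.24940 + (-0.00620) = 0.24320
t = 3.5: p = 0.24320 + (-0.00519) = 0.23802

0.238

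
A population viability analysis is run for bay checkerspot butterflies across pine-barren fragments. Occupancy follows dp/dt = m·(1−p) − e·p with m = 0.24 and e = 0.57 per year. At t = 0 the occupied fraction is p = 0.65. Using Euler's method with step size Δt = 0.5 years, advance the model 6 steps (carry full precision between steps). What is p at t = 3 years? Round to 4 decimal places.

0.3120

Update rule: p ← p + [m·(1−p) − e·p]·Δt with Δt = 0.5.
  1  |  dp/dt·Δt = -0.143250  |  p_1 = 0.506750
  2  |  dp/dt·Δt = -0.085234  |  p_2 = 0.421516
  3  |  dp/dt·Δt = -0.050714  |  p_3 = 0.370802
  4  |  dp/dt·Δt = -0.030175  |  p_4 = 0.340627
  5  |  dp/dt·Δt = -0.017954  |  p_5 = 0.322673
  6  |  dp/dt·Δt = -0.010683  |  p_6 = 0.311991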